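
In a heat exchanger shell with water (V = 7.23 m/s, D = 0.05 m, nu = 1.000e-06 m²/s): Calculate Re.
Formula: Re = \frac{V D}{\nu}
Re = 7.23·0.05/1.000e-06 = 361500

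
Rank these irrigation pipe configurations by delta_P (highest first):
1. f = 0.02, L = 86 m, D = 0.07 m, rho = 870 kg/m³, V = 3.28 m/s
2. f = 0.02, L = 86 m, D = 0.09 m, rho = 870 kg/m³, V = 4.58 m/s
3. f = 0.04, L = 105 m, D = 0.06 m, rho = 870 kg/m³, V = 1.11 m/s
Case 1: delta_P = 115 kPa
Case 2: delta_P = 174.4 kPa
Case 3: delta_P = 37.52 kPa
Ranking (highest first): 2, 1, 3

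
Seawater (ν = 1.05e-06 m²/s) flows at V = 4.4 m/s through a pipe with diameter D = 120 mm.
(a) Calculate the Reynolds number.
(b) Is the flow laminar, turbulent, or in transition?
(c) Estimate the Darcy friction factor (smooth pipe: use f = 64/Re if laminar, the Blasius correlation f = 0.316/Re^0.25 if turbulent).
(a) Re = V·D/ν = 4.4·0.12/1.05e-06 = 502860
(b) Flow regime: turbulent (Re > 4000)
(c) Friction factor: f = 0.316/Re^0.25 = 0.316/502860^0.25 = 0.01187 (Blasius is strictly valid for Re ≲ 1e5; used here as the smooth-pipe estimate the problem specifies)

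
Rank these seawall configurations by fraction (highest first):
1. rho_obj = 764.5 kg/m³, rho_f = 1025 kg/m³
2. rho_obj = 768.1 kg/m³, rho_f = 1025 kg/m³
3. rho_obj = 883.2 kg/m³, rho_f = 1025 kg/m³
Case 1: fraction = 0.7459
Case 2: fraction = 0.7494
Case 3: fraction = 0.8617
Ranking (highest first): 3, 2, 1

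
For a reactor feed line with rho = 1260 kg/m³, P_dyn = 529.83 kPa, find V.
Formula: P_{dyn} = \frac{1}{2} \rho V^2
Substituting knowns: 529.83 = 0.5·1260·V²/1000
Solving for V: V = √(2·(529.83·1000)/1260) = 29 m/s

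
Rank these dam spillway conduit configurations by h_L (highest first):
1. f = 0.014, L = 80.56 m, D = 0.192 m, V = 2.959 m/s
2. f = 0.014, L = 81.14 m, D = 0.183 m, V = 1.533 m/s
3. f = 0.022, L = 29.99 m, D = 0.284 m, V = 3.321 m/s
Case 1: h_L = 2.621 m
Case 2: h_L = 0.7435 m
Case 3: h_L = 1.306 m
Ranking (highest first): 1, 3, 2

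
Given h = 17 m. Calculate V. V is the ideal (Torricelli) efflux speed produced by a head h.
Formula: V = \sqrt{2 g h}
V = √(2·9.81·17) = 18.26 m/s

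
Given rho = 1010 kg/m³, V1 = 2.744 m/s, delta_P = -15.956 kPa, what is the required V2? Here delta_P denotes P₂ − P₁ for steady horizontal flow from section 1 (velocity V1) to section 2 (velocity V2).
Formula: \Delta P = \frac{1}{2} \rho (V_1^2 - V_2^2)
Substituting knowns: -15.956 = 0.5·1010·(2.744² − V2²)/1000
Solving for V2: V2 = √(2.744² − 2·(-15.956·1000)/1010) = 6.255 m/s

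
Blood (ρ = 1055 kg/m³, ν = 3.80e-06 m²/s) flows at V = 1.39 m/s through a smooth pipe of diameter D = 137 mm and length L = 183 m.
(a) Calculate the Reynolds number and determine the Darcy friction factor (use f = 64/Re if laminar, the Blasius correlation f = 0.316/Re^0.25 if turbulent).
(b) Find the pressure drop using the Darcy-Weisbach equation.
(a) Re = V·D/ν = 1.39·0.137/3.80e-06 = 50113 → turbulent (Re > 4000); f = 0.316/Re^0.25 = 0.316/50113^0.25 = 0.02112
(b) Darcy-Weisbach: ΔP = f·(L/D)·½ρV²/1000 = 0.02112·(183/0.137)·½·1055·1.39²/1000 = 28.75 kPa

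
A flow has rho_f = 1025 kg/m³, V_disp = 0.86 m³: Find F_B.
Formula: F_B = \rho_f g V_{disp}
F_B = 1025·9.81·0.86 = 8648 N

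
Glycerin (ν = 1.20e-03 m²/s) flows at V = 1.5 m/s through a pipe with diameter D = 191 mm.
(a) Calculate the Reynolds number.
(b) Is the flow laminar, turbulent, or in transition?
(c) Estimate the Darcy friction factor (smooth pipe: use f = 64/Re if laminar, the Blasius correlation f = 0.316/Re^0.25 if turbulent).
(a) Re = V·D/ν = 1.5·0.191/1.20e-03 = 238.75
(b) Flow regime: laminar (Re < 2300)
(c) Friction factor: f = 64/Re = 64/238.75 = 0.2681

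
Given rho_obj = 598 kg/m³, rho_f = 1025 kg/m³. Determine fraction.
Formula: f_{sub} = \frac{\rho_{obj}}{\rho_f}
fraction = 598/1025 = 0.5834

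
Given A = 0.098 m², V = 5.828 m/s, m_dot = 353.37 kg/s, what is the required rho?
Formula: \dot{m} = \rho A V
Substituting knowns: 353.37 = rho·0.098·5.828
Solving for rho: rho = 353.37/(0.098·5.828) = 618.7 kg/m³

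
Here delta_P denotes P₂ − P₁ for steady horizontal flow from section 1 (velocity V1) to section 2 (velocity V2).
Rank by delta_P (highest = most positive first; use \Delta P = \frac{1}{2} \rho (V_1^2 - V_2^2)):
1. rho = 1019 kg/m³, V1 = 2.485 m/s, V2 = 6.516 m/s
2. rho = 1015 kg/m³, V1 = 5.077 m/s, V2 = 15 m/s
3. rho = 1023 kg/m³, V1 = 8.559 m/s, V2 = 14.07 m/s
Case 1: delta_P = -18.49 kPa
Case 2: delta_P = -101.1 kPa
Case 3: delta_P = -63.79 kPa
Ranking (highest first): 1, 3, 2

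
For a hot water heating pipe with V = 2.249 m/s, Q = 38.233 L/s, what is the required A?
Formula: Q = A V
Substituting knowns: 38.233 = A·2.249·1000
Solving for A: A = (38.233/1000)/2.249 = 0.017 m²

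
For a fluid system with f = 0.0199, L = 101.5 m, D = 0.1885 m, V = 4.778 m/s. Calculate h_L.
Formula: h_L = f \frac{L}{D} \frac{V^2}{2g}
h_L = 0.0199·(101.5/0.1885)·4.778²/(2·9.81) = 12.47 m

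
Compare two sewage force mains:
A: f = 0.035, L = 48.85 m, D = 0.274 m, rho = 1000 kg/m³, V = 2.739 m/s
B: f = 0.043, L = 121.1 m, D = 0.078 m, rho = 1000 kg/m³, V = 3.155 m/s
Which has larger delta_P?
delta_P(A) = 23.41 kPa, delta_P(B) = 332.3 kPa. Answer: B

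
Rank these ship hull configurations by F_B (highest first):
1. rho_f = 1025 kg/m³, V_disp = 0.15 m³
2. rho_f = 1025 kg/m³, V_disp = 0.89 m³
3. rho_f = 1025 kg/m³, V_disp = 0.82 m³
Case 1: F_B = 1508 N
Case 2: F_B = 8949 N
Case 3: F_B = 8245 N
Ranking (highest first): 2, 3, 1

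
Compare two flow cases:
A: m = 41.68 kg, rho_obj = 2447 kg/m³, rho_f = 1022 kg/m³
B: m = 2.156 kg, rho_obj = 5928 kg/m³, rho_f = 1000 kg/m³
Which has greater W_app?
W_app(A) = 238.1 N, W_app(B) = 17.58 N. Answer: A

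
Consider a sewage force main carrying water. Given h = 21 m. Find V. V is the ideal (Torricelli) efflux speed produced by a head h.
Formula: V = \sqrt{2 g h}
V = √(2·9.81·21) = 20.3 m/s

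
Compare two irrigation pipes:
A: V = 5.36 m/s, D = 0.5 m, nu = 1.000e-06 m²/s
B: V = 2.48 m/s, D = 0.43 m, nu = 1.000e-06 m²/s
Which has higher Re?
Re(A) = 2.680e+06, Re(B) = 1.066e+06. Answer: A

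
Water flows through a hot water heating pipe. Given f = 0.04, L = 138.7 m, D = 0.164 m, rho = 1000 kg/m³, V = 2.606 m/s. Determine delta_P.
Formula: \Delta P = f \frac{L}{D} \frac{\rho V^2}{2}
delta_P = 0.04·(138.7/0.164)·0.5·1000·2.606²/1000 = 114.9 kPa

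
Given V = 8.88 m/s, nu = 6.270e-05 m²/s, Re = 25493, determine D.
Formula: Re = \frac{V D}{\nu}
Substituting knowns: 25493 = 8.88·D/6.270e-05
Solving for D: D = 25493·6.270e-05/8.88 = 0.18 m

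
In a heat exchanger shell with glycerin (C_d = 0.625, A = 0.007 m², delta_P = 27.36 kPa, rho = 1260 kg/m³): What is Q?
Formula: Q = C_d A \sqrt{\frac{2 \Delta P}{\rho}}
Q = 0.625·0.007·√(2·(27.36·1000)/1260)·1000 = 28.83 L/s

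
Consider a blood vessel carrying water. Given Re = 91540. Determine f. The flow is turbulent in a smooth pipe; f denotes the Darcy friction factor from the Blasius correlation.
Formula: f = \frac{0.316}{Re^{0.25}}
f = 0.316/91540^0.25 = 0.01817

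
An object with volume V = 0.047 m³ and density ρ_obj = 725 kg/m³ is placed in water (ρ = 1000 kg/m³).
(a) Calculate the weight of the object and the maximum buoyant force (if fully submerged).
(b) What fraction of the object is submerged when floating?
(a) W=rho_obj*g*V=725*9.81*0.047=334.3 N; F_B(max)=rho*g*V=1000*9.81*0.047=461.1 N
(b) Floating fraction=rho_obj/rho=725/1000=0.725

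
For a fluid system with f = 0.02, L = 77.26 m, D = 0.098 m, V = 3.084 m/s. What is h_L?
Formula: h_L = f \frac{L}{D} \frac{V^2}{2g}
h_L = 0.02·(77.26/0.098)·3.084²/(2·9.81) = 7.643 m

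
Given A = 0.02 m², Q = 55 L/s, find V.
Formula: Q = A V
Substituting knowns: 55 = 0.02·V·1000
Solving for V: V = (55/1000)/0.02 = 2.75 m/s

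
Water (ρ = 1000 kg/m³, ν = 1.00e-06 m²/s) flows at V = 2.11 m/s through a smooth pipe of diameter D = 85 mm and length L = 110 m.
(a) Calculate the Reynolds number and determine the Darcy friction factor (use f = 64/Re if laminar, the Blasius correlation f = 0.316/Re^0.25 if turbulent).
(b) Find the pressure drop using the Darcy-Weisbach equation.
(a) Re = V·D/ν = 2.11·0.085/1.00e-06 = 179350 → turbulent (Re > 4000); f = 0.316/Re^0.25 = 0.316/179350^0.25 = 0.015355 (Blasius is strictly valid for Re ≲ 1e5; used here as the smooth-pipe estimate the problem specifies)
(b) Darcy-Weisbach: ΔP = f·(L/D)·½ρV²/1000 = 0.015355·(110/0.085)·½·1000·2.11²/1000 = 44.23 kPa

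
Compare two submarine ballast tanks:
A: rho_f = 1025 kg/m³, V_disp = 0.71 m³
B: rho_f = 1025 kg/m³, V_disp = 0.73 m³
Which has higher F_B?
F_B(A) = 7139 N, F_B(B) = 7340 N. Answer: B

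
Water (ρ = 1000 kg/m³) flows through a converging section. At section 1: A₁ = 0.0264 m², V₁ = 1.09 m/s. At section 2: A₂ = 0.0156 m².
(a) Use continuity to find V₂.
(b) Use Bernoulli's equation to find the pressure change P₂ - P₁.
(a) Continuity: A₁V₁=A₂V₂ -> V₂=A₁V₁/A₂=0.0264*1.09/0.0156=1.84 m/s
(b) Bernoulli: P₂-P₁=0.5*rho*(V₁^2-V₂^2)/1000=0.5*1000*(1.09^2-1.84^2)/1000=-1.099 kPa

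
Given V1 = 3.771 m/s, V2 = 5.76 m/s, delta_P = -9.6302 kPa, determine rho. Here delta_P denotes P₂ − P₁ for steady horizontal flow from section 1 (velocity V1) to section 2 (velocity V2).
Formula: \Delta P = \frac{1}{2} \rho (V_1^2 - V_2^2)
Substituting knowns: -9.6302 = 0.5·rho·(3.771² − 5.76²)/1000
Solving for rho: rho = 2·(-9.6302·1000)/(3.771² − 5.76²) = 1016 kg/m³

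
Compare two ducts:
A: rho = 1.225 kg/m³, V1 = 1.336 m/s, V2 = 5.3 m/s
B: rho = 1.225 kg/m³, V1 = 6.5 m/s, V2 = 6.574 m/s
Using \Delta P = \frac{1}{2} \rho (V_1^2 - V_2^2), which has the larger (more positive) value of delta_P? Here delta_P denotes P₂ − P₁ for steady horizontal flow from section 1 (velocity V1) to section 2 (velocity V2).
delta_P(A) = -0.01611 kPa, delta_P(B) = -0.0005926 kPa. Answer: B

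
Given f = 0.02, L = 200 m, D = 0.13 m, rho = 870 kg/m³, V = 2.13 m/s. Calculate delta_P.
Formula: \Delta P = f \frac{L}{D} \frac{\rho V^2}{2}
delta_P = 0.02·(200/0.13)·0.5·870·2.13²/1000 = 60.72 kPa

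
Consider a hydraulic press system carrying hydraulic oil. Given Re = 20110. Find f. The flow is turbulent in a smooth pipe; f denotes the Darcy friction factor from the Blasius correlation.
Formula: f = \frac{0.316}{Re^{0.25}}
f = 0.316/20110^0.25 = 0.02654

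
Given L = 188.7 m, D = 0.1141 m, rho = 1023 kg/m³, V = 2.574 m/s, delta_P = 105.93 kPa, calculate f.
Formula: \Delta P = f \frac{L}{D} \frac{\rho V^2}{2}
Substituting knowns: 105.93 = f·(188.7/0.1141)·0.5·1023·2.574²/1000
Solving for f: f = (105.93·1000)/((188.7/0.1141)·0.5·1023·2.574²) = 0.0189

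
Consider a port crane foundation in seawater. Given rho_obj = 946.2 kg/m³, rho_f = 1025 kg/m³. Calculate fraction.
Formula: f_{sub} = \frac{\rho_{obj}}{\rho_f}
fraction = 946.2/1025 = 0.9231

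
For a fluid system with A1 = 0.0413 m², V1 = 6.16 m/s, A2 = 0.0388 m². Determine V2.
Formula: V_2 = \frac{A_1 V_1}{A_2}
V2 = 0.0413·6.16/0.0388 = 6.557 m/s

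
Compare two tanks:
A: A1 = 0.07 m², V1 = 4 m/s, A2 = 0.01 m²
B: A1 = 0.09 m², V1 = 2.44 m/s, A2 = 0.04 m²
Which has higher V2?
V2(A) = 28 m/s, V2(B) = 5.49 m/s. Answer: A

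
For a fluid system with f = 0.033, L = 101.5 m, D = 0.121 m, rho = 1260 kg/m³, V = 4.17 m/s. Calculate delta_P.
Formula: \Delta P = f \frac{L}{D} \frac{\rho V^2}{2}
delta_P = 0.033·(101.5/0.121)·0.5·1260·4.17²/1000 = 303.3 kPa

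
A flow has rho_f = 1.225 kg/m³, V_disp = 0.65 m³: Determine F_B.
Formula: F_B = \rho_f g V_{disp}
F_B = 1.225·9.81·0.65 = 7.811 N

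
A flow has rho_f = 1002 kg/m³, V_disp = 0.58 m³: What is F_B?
Formula: F_B = \rho_f g V_{disp}
F_B = 1002·9.81·0.58 = 5701 N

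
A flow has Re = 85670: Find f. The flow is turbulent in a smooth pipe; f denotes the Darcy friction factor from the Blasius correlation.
Formula: f = \frac{0.316}{Re^{0.25}}
f = 0.316/85670^0.25 = 0.01847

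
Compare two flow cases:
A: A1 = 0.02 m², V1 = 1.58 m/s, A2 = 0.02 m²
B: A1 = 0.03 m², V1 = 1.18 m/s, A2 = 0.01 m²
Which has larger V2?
V2(A) = 1.58 m/s, V2(B) = 3.54 m/s. Answer: B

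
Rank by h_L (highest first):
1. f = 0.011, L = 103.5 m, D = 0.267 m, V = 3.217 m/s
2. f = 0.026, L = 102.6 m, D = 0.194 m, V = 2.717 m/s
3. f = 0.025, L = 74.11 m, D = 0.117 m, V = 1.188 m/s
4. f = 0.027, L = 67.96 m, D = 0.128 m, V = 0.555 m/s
Case 1: h_L = 2.249 m
Case 2: h_L = 5.174 m
Case 3: h_L = 1.139 m
Case 4: h_L = 0.2251 m
Ranking (highest first): 2, 1, 3, 4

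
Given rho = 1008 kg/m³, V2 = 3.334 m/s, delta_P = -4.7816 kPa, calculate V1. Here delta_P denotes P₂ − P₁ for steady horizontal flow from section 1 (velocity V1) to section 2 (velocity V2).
Formula: \Delta P = \frac{1}{2} \rho (V_1^2 - V_2^2)
Substituting knowns: -4.7816 = 0.5·1008·(V1² − 3.334²)/1000
Solving for V1: V1 = √(3.334² + 2·(-4.7816·1000)/1008) = 1.276 m/s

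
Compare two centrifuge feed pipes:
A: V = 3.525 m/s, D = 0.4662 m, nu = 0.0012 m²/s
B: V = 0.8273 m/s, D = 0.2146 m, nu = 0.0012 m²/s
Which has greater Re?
Re(A) = 1369, Re(B) = 147.9. Answer: A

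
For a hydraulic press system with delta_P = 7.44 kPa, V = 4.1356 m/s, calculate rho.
Formula: V = \sqrt{\frac{2 \Delta P}{\rho}}
Substituting knowns: 4.1356 = √(2·(7.44·1000)/rho)
Solving for rho: rho = 2·(7.44·1000)/4.1356² = 870 kg/m³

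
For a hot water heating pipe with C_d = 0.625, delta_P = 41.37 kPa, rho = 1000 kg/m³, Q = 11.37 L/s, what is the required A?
Formula: Q = C_d A \sqrt{\frac{2 \Delta P}{\rho}}
Substituting knowns: 11.37 = 0.625·A·√(2·(41.37·1000)/1000)·1000
Solving for A: A = (11.37/1000)/(0.625·√(2·(41.37·1000)/1000)) = 0.002 m²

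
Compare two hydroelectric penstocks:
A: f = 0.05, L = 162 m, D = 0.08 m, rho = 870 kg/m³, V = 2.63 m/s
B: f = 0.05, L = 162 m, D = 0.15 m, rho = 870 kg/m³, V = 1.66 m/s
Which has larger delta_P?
delta_P(A) = 304.6 kPa, delta_P(B) = 64.73 kPa. Answer: A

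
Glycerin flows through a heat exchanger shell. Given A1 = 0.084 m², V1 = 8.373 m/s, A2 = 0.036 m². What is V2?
Formula: V_2 = \frac{A_1 V_1}{A_2}
V2 = 0.084·8.373/0.036 = 19.54 m/s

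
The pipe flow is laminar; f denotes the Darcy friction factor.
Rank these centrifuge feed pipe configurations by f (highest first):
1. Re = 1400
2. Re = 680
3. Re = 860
Case 1: f = 0.04571
Case 2: f = 0.09412
Case 3: f = 0.07442
Ranking (highest first): 2, 3, 1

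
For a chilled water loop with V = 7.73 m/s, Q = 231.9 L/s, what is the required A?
Formula: Q = A V
Substituting knowns: 231.9 = A·7.73·1000
Solving for A: A = (231.9/1000)/7.73 = 0.03 m²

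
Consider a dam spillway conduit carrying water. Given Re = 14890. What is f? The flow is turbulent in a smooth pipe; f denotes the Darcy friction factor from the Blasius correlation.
Formula: f = \frac{0.316}{Re^{0.25}}
f = 0.316/14890^0.25 = 0.02861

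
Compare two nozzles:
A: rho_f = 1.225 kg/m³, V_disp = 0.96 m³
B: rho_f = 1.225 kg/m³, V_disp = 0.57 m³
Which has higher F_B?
F_B(A) = 11.54 N, F_B(B) = 6.85 N. Answer: A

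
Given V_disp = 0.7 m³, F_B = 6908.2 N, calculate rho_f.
Formula: F_B = \rho_f g V_{disp}
Substituting knowns: 6908.2 = rho_f·9.81·0.7
Solving for rho_f: rho_f = 6908.2/(9.81·0.7) = 1006 kg/m³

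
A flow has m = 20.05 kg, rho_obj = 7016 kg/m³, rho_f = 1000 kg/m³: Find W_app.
Formula: W_{app} = mg\left(1 - \frac{\rho_f}{\rho_{obj}}\right)
W_app = 20.05·9.81·(1 − 1000/7016) = 168.7 N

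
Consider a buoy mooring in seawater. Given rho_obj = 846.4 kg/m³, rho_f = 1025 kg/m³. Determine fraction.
Formula: f_{sub} = \frac{\rho_{obj}}{\rho_f}
fraction = 846.4/1025 = 0.8258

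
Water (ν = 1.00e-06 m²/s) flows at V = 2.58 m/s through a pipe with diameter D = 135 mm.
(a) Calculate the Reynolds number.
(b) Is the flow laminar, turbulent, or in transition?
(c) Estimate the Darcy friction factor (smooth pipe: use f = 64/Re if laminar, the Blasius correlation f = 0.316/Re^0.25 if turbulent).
(a) Re = V·D/ν = 2.58·0.135/1.00e-06 = 348300
(b) Flow regime: turbulent (Re > 4000)
(c) Friction factor: f = 0.316/Re^0.25 = 0.316/348300^0.25 = 0.01301 (Blasius is strictly valid for Re ≲ 1e5; used here as the smooth-pipe estimate the problem specifies)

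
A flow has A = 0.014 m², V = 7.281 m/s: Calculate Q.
Formula: Q = A V
Q = 0.014·7.281·1000 = 101.9 L/s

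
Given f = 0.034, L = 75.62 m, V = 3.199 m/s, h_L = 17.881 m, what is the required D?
Formula: h_L = f \frac{L}{D} \frac{V^2}{2g}
Substituting knowns: 17.881 = 0.034·(75.62/D)·3.199²/(2·9.81)
Solving for D: D = 0.034·75.62·3.199²/(2·9.81·17.881) = 0.075 m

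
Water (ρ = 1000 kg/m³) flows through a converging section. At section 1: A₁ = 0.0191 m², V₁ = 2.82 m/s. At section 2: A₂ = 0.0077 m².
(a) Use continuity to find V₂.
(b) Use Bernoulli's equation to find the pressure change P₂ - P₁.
(a) Continuity: A₁V₁=A₂V₂ -> V₂=A₁V₁/A₂=0.0191*2.82/0.0077=7.00 m/s
(b) Bernoulli: P₂-P₁=0.5*rho*(V₁^2-V₂^2)/1000=0.5*1000*(2.82^2-7.00^2)/1000=-20.52 kPa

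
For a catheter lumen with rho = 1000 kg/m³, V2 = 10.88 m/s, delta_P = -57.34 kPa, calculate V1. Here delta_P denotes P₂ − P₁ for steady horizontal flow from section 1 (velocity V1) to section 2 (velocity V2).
Formula: \Delta P = \frac{1}{2} \rho (V_1^2 - V_2^2)
Substituting knowns: -57.34 = 0.5·1000·(V1² − 10.88²)/1000
Solving for V1: V1 = √(10.88² + 2·(-57.34·1000)/1000) = 1.922 m/s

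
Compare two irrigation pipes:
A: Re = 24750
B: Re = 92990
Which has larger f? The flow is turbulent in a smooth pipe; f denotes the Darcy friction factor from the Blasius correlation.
f(A) = 0.02519, f(B) = 0.0181. Answer: A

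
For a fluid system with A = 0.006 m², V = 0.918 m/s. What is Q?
Formula: Q = A V
Q = 0.006·0.918·1000 = 5.508 L/s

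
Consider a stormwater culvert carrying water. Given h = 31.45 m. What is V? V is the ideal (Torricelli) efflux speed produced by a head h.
Formula: V = \sqrt{2 g h}
V = √(2·9.81·31.45) = 24.84 m/s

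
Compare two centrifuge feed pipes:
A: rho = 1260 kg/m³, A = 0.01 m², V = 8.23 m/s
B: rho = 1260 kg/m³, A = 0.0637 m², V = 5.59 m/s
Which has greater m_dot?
m_dot(A) = 103.7 kg/s, m_dot(B) = 448.7 kg/s. Answer: B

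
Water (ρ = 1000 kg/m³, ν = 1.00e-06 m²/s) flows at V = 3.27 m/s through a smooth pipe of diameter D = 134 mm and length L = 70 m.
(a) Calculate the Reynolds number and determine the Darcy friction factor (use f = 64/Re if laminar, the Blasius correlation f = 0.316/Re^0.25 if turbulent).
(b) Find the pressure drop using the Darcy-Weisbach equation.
(a) Re = V·D/ν = 3.27·0.134/1.00e-06 = 438180 → turbulent (Re > 4000); f = 0.316/Re^0.25 = 0.316/438180^0.25 = 0.012282 (Blasius is strictly valid for Re ≲ 1e5; used here as the smooth-pipe estimate the problem specifies)
(b) Darcy-Weisbach: ΔP = f·(L/D)·½ρV²/1000 = 0.012282·(70/0.134)·½·1000·3.27²/1000 = 34.3 kPa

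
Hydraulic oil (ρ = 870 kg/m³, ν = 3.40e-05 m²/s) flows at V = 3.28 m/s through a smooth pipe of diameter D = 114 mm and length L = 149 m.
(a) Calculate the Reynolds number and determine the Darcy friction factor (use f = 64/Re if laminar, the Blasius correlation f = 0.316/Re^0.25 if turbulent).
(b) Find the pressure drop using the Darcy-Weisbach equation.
(a) Re = V·D/ν = 3.28·0.114/3.40e-05 = 10998 → turbulent (Re > 4000); f = 0.316/Re^0.25 = 0.316/10998^0.25 = 0.030857
(b) Darcy-Weisbach: ΔP = f·(L/D)·½ρV²/1000 = 0.030857·(149/0.114)·½·870·3.28²/1000 = 188.7 kPa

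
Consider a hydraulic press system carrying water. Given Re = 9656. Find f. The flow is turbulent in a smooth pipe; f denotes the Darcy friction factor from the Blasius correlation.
Formula: f = \frac{0.316}{Re^{0.25}}
f = 0.316/9656^0.25 = 0.03188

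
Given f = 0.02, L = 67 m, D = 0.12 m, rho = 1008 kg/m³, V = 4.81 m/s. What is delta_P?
Formula: \Delta P = f \frac{L}{D} \frac{\rho V^2}{2}
delta_P = 0.02·(67/0.12)·0.5·1008·4.81²/1000 = 130.2 kPa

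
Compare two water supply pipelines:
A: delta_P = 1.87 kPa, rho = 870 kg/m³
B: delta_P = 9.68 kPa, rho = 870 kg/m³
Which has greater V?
V(A) = 2.073 m/s, V(B) = 4.717 m/s. Answer: B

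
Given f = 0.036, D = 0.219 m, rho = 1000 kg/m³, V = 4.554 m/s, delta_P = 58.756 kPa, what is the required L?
Formula: \Delta P = f \frac{L}{D} \frac{\rho V^2}{2}
Substituting knowns: 58.756 = 0.036·(L/0.219)·0.5·1000·4.554²/1000
Solving for L: L = (58.756·1000)·0.219/(0.036·0.5·1000·4.554²) = 34.47 m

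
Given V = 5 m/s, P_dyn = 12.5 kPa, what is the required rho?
Formula: P_{dyn} = \frac{1}{2} \rho V^2
Substituting knowns: 12.5 = 0.5·rho·5²/1000
Solving for rho: rho = 2·(12.5·1000)/5² = 1000 kg/m³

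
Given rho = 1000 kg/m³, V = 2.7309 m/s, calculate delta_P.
Formula: V = \sqrt{\frac{2 \Delta P}{\rho}}
Substituting knowns: 2.7309 = √(2·(delta_P·1000)/1000)
Solving for delta_P: delta_P = 2.7309²·1000/2/1000 = 3.729 kPa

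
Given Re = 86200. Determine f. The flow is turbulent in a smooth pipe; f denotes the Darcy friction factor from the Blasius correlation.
Formula: f = \frac{0.316}{Re^{0.25}}
f = 0.316/86200^0.25 = 0.01844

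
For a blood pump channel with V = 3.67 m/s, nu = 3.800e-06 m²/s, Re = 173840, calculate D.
Formula: Re = \frac{V D}{\nu}
Substituting knowns: 173840 = 3.67·D/3.800e-06
Solving for D: D = 173840·3.800e-06/3.67 = 0.18 m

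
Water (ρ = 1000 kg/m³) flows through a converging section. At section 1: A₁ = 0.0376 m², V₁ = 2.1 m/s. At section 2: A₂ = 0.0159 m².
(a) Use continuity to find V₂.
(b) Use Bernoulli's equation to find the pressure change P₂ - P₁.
(a) Continuity: A₁V₁=A₂V₂ -> V₂=A₁V₁/A₂=0.0376*2.1/0.0159=4.97 m/s
(b) Bernoulli: P₂-P₁=0.5*rho*(V₁^2-V₂^2)/1000=0.5*1000*(2.1^2-4.97^2)/1000=-10.15 kPa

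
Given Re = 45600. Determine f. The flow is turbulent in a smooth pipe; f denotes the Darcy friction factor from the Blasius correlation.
Formula: f = \frac{0.316}{Re^{0.25}}
f = 0.316/45600^0.25 = 0.02162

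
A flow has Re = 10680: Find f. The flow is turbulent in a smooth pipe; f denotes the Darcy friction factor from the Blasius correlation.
Formula: f = \frac{0.316}{Re^{0.25}}
f = 0.316/10680^0.25 = 0.03108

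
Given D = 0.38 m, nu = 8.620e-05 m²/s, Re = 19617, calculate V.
Formula: Re = \frac{V D}{\nu}
Substituting knowns: 19617 = V·0.38/8.620e-05
Solving for V: V = 19617·8.620e-05/0.38 = 4.45 m/s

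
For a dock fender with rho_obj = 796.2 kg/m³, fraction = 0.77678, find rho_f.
Formula: f_{sub} = \frac{\rho_{obj}}{\rho_f}
Substituting knowns: 0.77678 = 796.2/rho_f
Solving for rho_f: rho_f = 796.2/0.77678 = 1025 kg/m³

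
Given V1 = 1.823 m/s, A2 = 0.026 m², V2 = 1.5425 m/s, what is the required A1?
Formula: V_2 = \frac{A_1 V_1}{A_2}
Substituting knowns: 1.5425 = A1·1.823/0.026
Solving for A1: A1 = 1.5425·0.026/1.823 = 0.022 m²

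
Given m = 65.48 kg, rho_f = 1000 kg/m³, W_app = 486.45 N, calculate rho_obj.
Formula: W_{app} = mg\left(1 - \frac{\rho_f}{\rho_{obj}}\right)
Substituting knowns: 486.45 = 65.48·9.81·(1 − 1000/rho_obj)
Solving for rho_obj: rho_obj = 1000/(1 − 486.45/(65.48·9.81)) = 4120 kg/m³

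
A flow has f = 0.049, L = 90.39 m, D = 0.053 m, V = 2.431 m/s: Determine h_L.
Formula: h_L = f \frac{L}{D} \frac{V^2}{2g}
h_L = 0.049·(90.39/0.053)·2.431²/(2·9.81) = 25.17 m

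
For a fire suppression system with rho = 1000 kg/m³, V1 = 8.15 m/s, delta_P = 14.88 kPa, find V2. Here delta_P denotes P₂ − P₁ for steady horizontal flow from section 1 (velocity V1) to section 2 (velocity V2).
Formula: \Delta P = \frac{1}{2} \rho (V_1^2 - V_2^2)
Substituting knowns: 14.88 = 0.5·1000·(8.15² − V2²)/1000
Solving for V2: V2 = √(8.15² − 2·(14.88·1000)/1000) = 6.055 m/s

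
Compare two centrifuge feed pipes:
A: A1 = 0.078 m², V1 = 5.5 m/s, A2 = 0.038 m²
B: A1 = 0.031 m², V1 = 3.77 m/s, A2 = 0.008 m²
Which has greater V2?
V2(A) = 11.29 m/s, V2(B) = 14.61 m/s. Answer: B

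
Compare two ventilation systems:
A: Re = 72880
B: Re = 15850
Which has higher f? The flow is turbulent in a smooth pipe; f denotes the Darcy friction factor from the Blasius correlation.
f(A) = 0.01923, f(B) = 0.02816. Answer: B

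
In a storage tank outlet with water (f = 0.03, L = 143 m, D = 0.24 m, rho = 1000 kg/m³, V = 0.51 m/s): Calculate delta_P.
Formula: \Delta P = f \frac{L}{D} \frac{\rho V^2}{2}
delta_P = 0.03·(143/0.24)·0.5·1000·0.51²/1000 = 2.325 kPa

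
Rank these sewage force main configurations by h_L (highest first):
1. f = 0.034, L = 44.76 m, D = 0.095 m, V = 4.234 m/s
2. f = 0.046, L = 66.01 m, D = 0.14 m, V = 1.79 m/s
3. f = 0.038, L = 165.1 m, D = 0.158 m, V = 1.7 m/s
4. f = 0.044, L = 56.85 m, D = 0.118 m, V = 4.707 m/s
Case 1: h_L = 14.64 m
Case 2: h_L = 3.542 m
Case 3: h_L = 5.849 m
Case 4: h_L = 23.94 m
Ranking (highest first): 4, 1, 3, 2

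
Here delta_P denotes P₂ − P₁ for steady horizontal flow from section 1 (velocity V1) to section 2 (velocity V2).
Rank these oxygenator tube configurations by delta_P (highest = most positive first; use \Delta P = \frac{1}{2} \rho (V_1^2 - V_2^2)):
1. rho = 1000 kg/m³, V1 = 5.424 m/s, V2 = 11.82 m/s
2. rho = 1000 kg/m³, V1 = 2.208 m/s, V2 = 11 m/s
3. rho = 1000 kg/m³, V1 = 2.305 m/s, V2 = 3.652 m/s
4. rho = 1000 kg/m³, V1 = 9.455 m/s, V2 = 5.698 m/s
Case 1: delta_P = -55.15 kPa
Case 2: delta_P = -58.06 kPa
Case 3: delta_P = -4.012 kPa
Case 4: delta_P = 28.46 kPa
Ranking (highest first): 4, 3, 1, 2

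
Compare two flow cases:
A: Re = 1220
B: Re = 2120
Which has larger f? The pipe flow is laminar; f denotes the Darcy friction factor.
f(A) = 0.05246, f(B) = 0.03019. Answer: A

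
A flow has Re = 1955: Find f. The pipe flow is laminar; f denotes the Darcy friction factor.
Formula: f = \frac{64}{Re}
f = 64/1955 = 0.03274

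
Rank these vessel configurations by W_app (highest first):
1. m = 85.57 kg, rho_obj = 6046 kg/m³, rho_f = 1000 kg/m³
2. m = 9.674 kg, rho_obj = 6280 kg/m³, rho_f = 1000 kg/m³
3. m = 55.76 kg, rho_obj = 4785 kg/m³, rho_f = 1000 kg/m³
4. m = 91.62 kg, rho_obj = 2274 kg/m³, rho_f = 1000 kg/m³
Case 1: W_app = 700.6 N
Case 2: W_app = 79.79 N
Case 3: W_app = 432.7 N
Case 4: W_app = 503.5 N
Ranking (highest first): 1, 4, 3, 2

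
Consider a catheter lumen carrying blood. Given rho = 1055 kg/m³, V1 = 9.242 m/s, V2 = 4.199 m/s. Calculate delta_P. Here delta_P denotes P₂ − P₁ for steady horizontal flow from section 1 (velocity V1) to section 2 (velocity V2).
Formula: \Delta P = \frac{1}{2} \rho (V_1^2 - V_2^2)
delta_P = 0.5·1055·(9.242² − 4.199²)/1000 = 35.76 kPa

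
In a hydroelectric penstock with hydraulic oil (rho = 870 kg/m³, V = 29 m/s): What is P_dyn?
Formula: P_{dyn} = \frac{1}{2} \rho V^2
P_dyn = 0.5·870·29²/1000 = 365.8 kPa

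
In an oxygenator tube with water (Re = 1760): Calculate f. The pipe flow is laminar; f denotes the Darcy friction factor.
Formula: f = \frac{64}{Re}
f = 64/1760 = 0.03636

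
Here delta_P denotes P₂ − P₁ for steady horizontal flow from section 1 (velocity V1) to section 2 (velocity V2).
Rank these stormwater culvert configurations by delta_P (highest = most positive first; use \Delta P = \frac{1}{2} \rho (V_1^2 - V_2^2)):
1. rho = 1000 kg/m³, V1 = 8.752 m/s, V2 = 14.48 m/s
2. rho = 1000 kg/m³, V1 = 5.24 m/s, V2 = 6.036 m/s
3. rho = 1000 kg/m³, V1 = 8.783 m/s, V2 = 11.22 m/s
Case 1: delta_P = -66.54 kPa
Case 2: delta_P = -4.488 kPa
Case 3: delta_P = -24.37 kPa
Ranking (highest first): 2, 3, 1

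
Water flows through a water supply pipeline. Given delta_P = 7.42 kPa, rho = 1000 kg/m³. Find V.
Formula: V = \sqrt{\frac{2 \Delta P}{\rho}}
V = √(2·(7.42·1000)/1000) = 3.852 m/s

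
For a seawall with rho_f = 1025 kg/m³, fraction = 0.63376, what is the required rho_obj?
Formula: f_{sub} = \frac{\rho_{obj}}{\rho_f}
Substituting knowns: 0.63376 = rho_obj/1025
Solving for rho_obj: rho_obj = 0.63376·1025 = 649.6 kg/m³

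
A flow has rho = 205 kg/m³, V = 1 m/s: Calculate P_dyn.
Formula: P_{dyn} = \frac{1}{2} \rho V^2
P_dyn = 0.5·205·1²/1000 = 0.1025 kPa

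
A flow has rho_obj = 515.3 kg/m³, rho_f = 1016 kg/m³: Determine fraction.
Formula: f_{sub} = \frac{\rho_{obj}}{\rho_f}
fraction = 515.3/1016 = 0.5072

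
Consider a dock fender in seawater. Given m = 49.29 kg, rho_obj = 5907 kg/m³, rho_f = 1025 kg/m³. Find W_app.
Formula: W_{app} = mg\left(1 - \frac{\rho_f}{\rho_{obj}}\right)
W_app = 49.29·9.81·(1 − 1025/5907) = 399.6 N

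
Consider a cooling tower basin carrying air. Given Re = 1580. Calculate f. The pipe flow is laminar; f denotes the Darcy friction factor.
Formula: f = \frac{64}{Re}
f = 64/1580 = 0.04051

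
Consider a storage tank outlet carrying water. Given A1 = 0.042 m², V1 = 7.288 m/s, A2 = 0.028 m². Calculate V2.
Formula: V_2 = \frac{A_1 V_1}{A_2}
V2 = 0.042·7.288/0.028 = 10.93 m/s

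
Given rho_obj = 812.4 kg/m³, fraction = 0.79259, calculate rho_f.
Formula: f_{sub} = \frac{\rho_{obj}}{\rho_f}
Substituting knowns: 0.79259 = 812.4/rho_f
Solving for rho_f: rho_f = 812.4/0.79259 = 1025 kg/m³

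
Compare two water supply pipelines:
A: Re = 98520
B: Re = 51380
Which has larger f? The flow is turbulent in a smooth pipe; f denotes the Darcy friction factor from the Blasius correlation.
f(A) = 0.01784, f(B) = 0.02099. Answer: B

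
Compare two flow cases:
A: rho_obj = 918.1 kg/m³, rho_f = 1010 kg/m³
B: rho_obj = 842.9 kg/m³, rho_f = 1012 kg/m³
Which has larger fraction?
fraction(A) = 0.909, fraction(B) = 0.8329. Answer: A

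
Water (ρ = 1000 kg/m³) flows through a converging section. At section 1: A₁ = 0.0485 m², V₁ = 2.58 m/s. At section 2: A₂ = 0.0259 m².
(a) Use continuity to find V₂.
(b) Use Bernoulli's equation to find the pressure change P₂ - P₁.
(a) Continuity: A₁V₁=A₂V₂ -> V₂=A₁V₁/A₂=0.0485*2.58/0.0259=4.83 m/s
(b) Bernoulli: P₂-P₁=0.5*rho*(V₁^2-V₂^2)/1000=0.5*1000*(2.58^2-4.83^2)/1000=-8.336 kPa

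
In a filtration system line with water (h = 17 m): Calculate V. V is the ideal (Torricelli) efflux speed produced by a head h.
Formula: V = \sqrt{2 g h}
V = √(2·9.81·17) = 18.26 m/s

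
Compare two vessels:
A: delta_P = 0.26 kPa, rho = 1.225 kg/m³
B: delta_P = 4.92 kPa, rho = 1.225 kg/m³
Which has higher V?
V(A) = 20.6 m/s, V(B) = 89.63 m/s. Answer: B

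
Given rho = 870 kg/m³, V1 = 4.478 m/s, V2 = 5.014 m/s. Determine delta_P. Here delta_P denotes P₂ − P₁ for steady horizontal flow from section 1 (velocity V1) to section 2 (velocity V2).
Formula: \Delta P = \frac{1}{2} \rho (V_1^2 - V_2^2)
delta_P = 0.5·870·(4.478² − 5.014²)/1000 = -2.213 kPa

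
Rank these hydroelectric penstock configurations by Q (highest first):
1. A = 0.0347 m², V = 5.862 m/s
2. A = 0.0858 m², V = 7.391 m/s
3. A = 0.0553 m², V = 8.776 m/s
Case 1: Q = 203.4 L/s
Case 2: Q = 634.1 L/s
Case 3: Q = 485.3 L/s
Ranking (highest first): 2, 3, 1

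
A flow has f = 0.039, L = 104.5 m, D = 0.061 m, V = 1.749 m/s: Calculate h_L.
Formula: h_L = f \frac{L}{D} \frac{V^2}{2g}
h_L = 0.039·(104.5/0.061)·1.749²/(2·9.81) = 10.42 m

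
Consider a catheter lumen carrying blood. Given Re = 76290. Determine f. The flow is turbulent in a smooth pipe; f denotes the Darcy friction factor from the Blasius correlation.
Formula: f = \frac{0.316}{Re^{0.25}}
f = 0.316/76290^0.25 = 0.01901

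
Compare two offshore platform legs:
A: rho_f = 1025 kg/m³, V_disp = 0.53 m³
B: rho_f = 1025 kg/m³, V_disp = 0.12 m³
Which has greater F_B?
F_B(A) = 5329 N, F_B(B) = 1207 N. Answer: A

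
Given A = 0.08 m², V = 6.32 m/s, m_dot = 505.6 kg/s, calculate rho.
Formula: \dot{m} = \rho A V
Substituting knowns: 505.6 = rho·0.08·6.32
Solving for rho: rho = 505.6/(0.08·6.32) = 1000 kg/m³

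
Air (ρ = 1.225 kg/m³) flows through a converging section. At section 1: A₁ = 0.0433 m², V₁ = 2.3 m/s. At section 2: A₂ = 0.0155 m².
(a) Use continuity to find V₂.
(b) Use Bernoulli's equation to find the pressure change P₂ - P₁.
(a) Continuity: A₁V₁=A₂V₂ -> V₂=A₁V₁/A₂=0.0433*2.3/0.0155=6.43 m/s
(b) Bernoulli: P₂-P₁=0.5*rho*(V₁^2-V₂^2)/1000=0.5*1.225*(2.3^2-6.43^2)/1000=-0.02208 kPa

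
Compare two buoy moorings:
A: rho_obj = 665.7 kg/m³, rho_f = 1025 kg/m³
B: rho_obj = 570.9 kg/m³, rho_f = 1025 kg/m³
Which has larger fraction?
fraction(A) = 0.6495, fraction(B) = 0.557. Answer: A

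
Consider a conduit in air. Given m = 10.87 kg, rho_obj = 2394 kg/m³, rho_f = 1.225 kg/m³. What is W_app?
Formula: W_{app} = mg\left(1 - \frac{\rho_f}{\rho_{obj}}\right)
W_app = 10.87·9.81·(1 − 1.225/2394) = 106.6 N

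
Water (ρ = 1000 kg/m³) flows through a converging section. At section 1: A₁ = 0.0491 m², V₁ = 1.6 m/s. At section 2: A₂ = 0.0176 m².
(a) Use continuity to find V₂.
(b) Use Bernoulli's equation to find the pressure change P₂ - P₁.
(a) Continuity: A₁V₁=A₂V₂ -> V₂=A₁V₁/A₂=0.0491*1.6/0.0176=4.46 m/s
(b) Bernoulli: P₂-P₁=0.5*rho*(V₁^2-V₂^2)/1000=0.5*1000*(1.6^2-4.46^2)/1000=-8.666 kPa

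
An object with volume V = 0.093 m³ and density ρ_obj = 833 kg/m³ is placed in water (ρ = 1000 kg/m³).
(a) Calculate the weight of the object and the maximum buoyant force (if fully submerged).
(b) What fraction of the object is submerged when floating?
(a) W=rho_obj*g*V=833*9.81*0.093=760.0 N; F_B(max)=rho*g*V=1000*9.81*0.093=912.3 N
(b) Floating fraction=rho_obj/rho=833/1000=0.833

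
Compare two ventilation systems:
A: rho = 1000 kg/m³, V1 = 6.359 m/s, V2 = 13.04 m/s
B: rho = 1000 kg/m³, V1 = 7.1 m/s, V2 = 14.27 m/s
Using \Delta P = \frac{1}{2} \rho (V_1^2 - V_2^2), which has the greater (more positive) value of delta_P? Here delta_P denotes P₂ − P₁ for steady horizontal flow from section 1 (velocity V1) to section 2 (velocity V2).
delta_P(A) = -64.8 kPa, delta_P(B) = -76.61 kPa. Answer: A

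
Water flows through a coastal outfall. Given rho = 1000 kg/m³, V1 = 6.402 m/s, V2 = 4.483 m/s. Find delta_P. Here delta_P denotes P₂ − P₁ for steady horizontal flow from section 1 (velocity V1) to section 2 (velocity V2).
Formula: \Delta P = \frac{1}{2} \rho (V_1^2 - V_2^2)
delta_P = 0.5·1000·(6.402² − 4.483²)/1000 = 10.44 kPa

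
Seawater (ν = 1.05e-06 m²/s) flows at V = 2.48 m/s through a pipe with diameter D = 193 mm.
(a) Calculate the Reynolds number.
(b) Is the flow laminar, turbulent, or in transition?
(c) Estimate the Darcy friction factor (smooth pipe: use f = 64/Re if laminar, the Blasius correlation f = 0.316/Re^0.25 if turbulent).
(a) Re = V·D/ν = 2.48·0.193/1.05e-06 = 455850
(b) Flow regime: turbulent (Re > 4000)
(c) Friction factor: f = 0.316/Re^0.25 = 0.316/455850^0.25 = 0.01216 (Blasius is strictly valid for Re ≲ 1e5; used here as the smooth-pipe estimate the problem specifies)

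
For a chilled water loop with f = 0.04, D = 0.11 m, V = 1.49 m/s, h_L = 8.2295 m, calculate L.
Formula: h_L = f \frac{L}{D} \frac{V^2}{2g}
Substituting knowns: 8.2295 = 0.04·(L/0.11)·1.49²/(2·9.81)
Solving for L: L = 8.2295·2·9.81·0.11/(0.04·1.49²) = 200 m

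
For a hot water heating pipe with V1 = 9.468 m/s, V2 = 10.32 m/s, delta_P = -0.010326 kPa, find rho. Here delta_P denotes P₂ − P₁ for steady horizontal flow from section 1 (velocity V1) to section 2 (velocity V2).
Formula: \Delta P = \frac{1}{2} \rho (V_1^2 - V_2^2)
Substituting knowns: -0.010326 = 0.5·rho·(9.468² − 10.32²)/1000
Solving for rho: rho = 2·(-0.010326·1000)/(9.468² − 10.32²) = 1.225 kg/m³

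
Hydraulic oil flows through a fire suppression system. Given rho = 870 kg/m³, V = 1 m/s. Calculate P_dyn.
Formula: P_{dyn} = \frac{1}{2} \rho V^2
P_dyn = 0.5·870·1²/1000 = 0.435 kPa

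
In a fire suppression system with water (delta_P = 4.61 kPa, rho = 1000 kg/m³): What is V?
Formula: V = \sqrt{\frac{2 \Delta P}{\rho}}
V = √(2·(4.61·1000)/1000) = 3.036 m/s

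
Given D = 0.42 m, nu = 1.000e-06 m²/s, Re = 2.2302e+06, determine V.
Formula: Re = \frac{V D}{\nu}
Substituting knowns: 2.2302e+06 = V·0.42/1.000e-06
Solving for V: V = 2.2302e+06·1.000e-06/0.42 = 5.31 m/s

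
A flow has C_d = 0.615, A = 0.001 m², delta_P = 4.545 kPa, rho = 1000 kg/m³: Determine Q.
Formula: Q = C_d A \sqrt{\frac{2 \Delta P}{\rho}}
Q = 0.615·0.001·√(2·(4.545·1000)/1000)·1000 = 1.854 L/s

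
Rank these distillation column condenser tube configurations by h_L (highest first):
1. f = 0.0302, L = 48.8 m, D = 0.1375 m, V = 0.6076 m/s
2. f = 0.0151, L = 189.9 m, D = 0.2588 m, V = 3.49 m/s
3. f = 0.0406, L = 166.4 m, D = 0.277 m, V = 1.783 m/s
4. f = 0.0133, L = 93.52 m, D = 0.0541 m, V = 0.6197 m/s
Case 1: h_L = 0.2017 m
Case 2: h_L = 6.878 m
Case 3: h_L = 3.952 m
Case 4: h_L = 0.45 m
Ranking (highest first): 2, 3, 4, 1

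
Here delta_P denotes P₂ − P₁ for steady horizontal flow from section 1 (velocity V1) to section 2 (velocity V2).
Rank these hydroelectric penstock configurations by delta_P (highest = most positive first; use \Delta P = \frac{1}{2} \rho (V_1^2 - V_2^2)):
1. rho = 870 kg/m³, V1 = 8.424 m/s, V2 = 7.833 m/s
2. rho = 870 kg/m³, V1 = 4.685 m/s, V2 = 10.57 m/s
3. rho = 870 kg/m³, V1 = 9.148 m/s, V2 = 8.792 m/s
Case 1: delta_P = 4.179 kPa
Case 2: delta_P = -39.05 kPa
Case 3: delta_P = 2.778 kPa
Ranking (highest first): 1, 3, 2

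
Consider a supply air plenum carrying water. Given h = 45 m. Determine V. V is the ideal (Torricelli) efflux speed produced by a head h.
Formula: V = \sqrt{2 g h}
V = √(2·9.81·45) = 29.71 m/s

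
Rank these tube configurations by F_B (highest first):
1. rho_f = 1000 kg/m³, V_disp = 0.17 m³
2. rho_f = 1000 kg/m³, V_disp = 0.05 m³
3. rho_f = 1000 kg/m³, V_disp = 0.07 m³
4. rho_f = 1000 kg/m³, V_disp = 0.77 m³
Case 1: F_B = 1668 N
Case 2: F_B = 490.5 N
Case 3: F_B = 686.7 N
Case 4: F_B = 7554 N
Ranking (highest first): 4, 1, 3, 2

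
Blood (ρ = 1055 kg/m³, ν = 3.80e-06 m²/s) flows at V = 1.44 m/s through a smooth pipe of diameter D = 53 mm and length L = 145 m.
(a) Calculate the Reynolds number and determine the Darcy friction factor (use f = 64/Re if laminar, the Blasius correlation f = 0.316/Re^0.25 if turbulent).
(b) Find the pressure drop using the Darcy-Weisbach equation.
(a) Re = V·D/ν = 1.44·0.053/3.80e-06 = 20084 → turbulent (Re > 4000); f = 0.316/Re^0.25 = 0.316/20084^0.25 = 0.026544
(b) Darcy-Weisbach: ΔP = f·(L/D)·½ρV²/1000 = 0.026544·(145/0.053)·½·1055·1.44²/1000 = 79.43 kPa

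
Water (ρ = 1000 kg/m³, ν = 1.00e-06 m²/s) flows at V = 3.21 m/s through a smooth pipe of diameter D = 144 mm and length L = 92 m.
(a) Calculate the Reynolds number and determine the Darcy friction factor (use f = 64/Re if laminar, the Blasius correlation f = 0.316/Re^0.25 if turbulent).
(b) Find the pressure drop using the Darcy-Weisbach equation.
(a) Re = V·D/ν = 3.21·0.144/1.00e-06 = 462240 → turbulent (Re > 4000); f = 0.316/Re^0.25 = 0.316/462240^0.25 = 0.012119 (Blasius is strictly valid for Re ≲ 1e5; used here as the smooth-pipe estimate the problem specifies)
(b) Darcy-Weisbach: ΔP = f·(L/D)·½ρV²/1000 = 0.012119·(92/0.144)·½·1000·3.21²/1000 = 39.89 kPa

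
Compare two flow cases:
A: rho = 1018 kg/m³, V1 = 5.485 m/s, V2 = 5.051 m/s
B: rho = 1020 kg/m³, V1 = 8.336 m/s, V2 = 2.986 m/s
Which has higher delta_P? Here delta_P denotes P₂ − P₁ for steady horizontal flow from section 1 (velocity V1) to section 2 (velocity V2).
delta_P(A) = 2.327 kPa, delta_P(B) = 30.89 kPa. Answer: B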